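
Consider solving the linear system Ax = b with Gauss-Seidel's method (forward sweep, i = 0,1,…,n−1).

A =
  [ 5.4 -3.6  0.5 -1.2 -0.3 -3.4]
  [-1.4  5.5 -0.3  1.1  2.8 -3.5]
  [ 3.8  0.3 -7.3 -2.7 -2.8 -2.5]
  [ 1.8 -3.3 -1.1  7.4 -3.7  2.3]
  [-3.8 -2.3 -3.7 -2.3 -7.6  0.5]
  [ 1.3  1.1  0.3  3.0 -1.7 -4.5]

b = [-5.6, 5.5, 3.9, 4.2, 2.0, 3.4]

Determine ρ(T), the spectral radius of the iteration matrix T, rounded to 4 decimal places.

1.2233

Let D = diag(5.4, 5.5, -7.3, 7.4, -7.6, -4.5); L, U the strict triangles.
GS T = -(D+L)⁻¹U: row 0 first, T[0,3] = -(-1.2)/(5.4) = +0.2222; later rows by forward substitution.
  T[0,:] = [+0.0000  +0.6667  -0.0926  +0.2222  +0.0556  +0.6296]
  T[1,:] = [+0.0000  +0.1697  +0.0310  -0.1434  -0.4949  +0.7966]
  T[2,:] = [+0.0000  +0.3540  -0.0469  -0.2601  -0.3750  +0.0180]
  T[3,:] = [+0.0000  -0.0339  +0.0294  -0.1567  +0.2100  -0.1060]
  T[4,:] = [+0.0000  -0.5468  +0.0509  +0.1063  +0.2410  -0.4668]
  T[5,:] = [+0.0000  +0.4417  -0.0220  -0.1328  -0.0810  +0.4835]
|λ(T)| sorted: 1.2233, 0.4580, 0.0768, 0.0555, 0.0535, 0.0000.
ρ(T) = max|λ| = 1.2233; 1.2233 > 1 ⇒ diverges.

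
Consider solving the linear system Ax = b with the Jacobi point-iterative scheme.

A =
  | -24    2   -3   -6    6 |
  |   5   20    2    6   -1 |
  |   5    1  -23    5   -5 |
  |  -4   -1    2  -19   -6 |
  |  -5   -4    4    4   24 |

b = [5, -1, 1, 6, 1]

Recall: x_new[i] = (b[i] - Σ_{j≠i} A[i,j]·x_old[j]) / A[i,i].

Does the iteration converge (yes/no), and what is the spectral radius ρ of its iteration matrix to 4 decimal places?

Write A = D+L+U with D = diag(-24, 20, -23, -19, 24).
Jacobi: T = -D⁻¹(L+U), T[2,4] = -(-5)/(-23) = -0.2174; T[2,2] = 0.
  T[0,:] = [+0.0000, +0.0833, -0.1250, -0.2500, +0.2500]
  T[1,:] = [-0.2500, +0.0000, -0.1000, -0.3000, +0.0500]
  T[2,:] = [+0.2174, +0.0435, +0.0000, +0.2174, -0.2174]
  T[3,:] = [-0.2105, -0.0526, +0.1053, +0.0000, -0.3158]
  T[4,:] = [+0.2083, +0.1667, -0.1667, -0.1667, +0.0000]
eigenvalue magnitudes: 0.5354, 0.2674, 0.2674, 0.0345, 0.0345.
ρ(T) = max|λ| = 0.5354; 0.5354 < 1: convergent.

yes, ρ = 0.5354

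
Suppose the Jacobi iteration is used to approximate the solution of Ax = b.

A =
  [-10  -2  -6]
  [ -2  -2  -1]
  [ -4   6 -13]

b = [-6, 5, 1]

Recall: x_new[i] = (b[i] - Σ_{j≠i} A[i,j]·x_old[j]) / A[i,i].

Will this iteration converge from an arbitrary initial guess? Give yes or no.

yes

Diagonal D = diag(-10, -2, -13); L, U strict lower/upper.
Jacobi T = -D⁻¹(L+U): T[0,1] = -(-2)/(-10) = -0.2000; T[0,0] = 0.
  T[0,:] = [+0.0000 -0.2000 -0.6000]
  T[1,:] = [-1.0000 +0.0000 -0.5000]
  T[2,:] = [-0.3077 +0.4615 +0.0000]
|λ(T)| sorted: 0.7081, 0.5896, 0.5896.
spectral radius ρ = 0.7081; 0.7081 < 1 ⇒ converges.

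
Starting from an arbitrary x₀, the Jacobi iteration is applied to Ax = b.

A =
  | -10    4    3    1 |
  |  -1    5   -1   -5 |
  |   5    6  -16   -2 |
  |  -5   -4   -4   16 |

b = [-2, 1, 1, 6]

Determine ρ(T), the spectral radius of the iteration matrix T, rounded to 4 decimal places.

0.9135

Let D = diag(-10, 5, -16, 16); L, U the strict triangles.
Jacobi T = -D⁻¹(L+U): T[0,3] = -(1)/(-10) = +0.1000; T[0,0] = 0.
  T[0,:] = [+0.0000, +0.4000, +0.3000, +0.1000]
  T[1,:] = [+0.2000, +0.0000, +0.2000, +1.0000]
  T[2,:] = [+0.3125, +0.3750, +0.0000, -0.1250]
  T[3,:] = [+0.3125, +0.2500, +0.2500, +0.0000]
|eigenvalues of T|: 0.9135, 0.3892, 0.3892, 0.3003.
ρ(T) = max|λ| = 0.9135; 0.9135 < 1, so it converges for any x₀.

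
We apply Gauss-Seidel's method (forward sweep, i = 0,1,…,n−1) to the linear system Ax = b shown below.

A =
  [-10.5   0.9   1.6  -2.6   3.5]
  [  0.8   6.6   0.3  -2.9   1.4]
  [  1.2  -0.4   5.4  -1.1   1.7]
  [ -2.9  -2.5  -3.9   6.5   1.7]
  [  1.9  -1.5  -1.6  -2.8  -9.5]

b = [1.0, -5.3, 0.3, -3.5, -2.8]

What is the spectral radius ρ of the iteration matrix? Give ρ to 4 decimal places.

Let D = diag(-10.5, 6.6, 5.4, 6.5, -9.5); L, U the strict triangles.
Gauss-Seidel: T = -(D+L)⁻¹U, row 0 first, T[0,2] = -(1.6)/(-10.5) = +0.1524; later rows by forward substitution.
  T[0,:] = [+0.0000 +0.0857 +0.1524 -0.2476 +0.3333]
  T[1,:] = [+0.0000 -0.0104 -0.0639 +0.4694 -0.2525]
  T[2,:] = [+0.0000 -0.0198 -0.0386 +0.2935 -0.4076]
  T[3,:] = [+0.0000 +0.0224 +0.0202 +0.2462 -0.4545]
  T[4,:] = [+0.0000 +0.0155 +0.0411 -0.2456 +0.3091]
|λ(T)| sorted: 0.5951, 0.1394, 0.0372, 0.0135, 0.0000.
spectral radius ρ = 0.5951; 0.5951 < 1 ⇒ converges.

0.5951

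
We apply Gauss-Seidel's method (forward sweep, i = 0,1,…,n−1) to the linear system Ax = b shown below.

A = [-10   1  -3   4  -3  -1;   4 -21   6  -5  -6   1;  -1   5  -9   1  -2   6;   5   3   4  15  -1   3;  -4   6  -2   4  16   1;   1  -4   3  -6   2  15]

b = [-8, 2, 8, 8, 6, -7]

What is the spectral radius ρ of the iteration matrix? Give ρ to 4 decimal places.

0.6477

Diagonal D = diag(-10, -21, -9, 15, 16, 15); L, U strict lower/upper.
Gauss-Seidel: T = -(D+L)⁻¹U, row 0 first, T[0,5] = -(-1)/(-10) = -0.1000; later rows by forward substitution.
  T[0,:] = [+0.0000 +0.1000 -0.3000 +0.4000 -0.3000 -0.1000]
  T[1,:] = [+0.0000 +0.0190 +0.2286 -0.1619 -0.3429 +0.0286]
  T[2,:] = [+0.0000 -0.0005 +0.1603 -0.0233 -0.3794 +0.6937]
  T[3,:] = [+0.0000 -0.0370 +0.0115 -0.0947 +0.3364 -0.3574]
  T[4,:] = [+0.0000 +0.0270 -0.1436 +0.1815 -0.0779 +0.0778]
  T[5,:] = [+0.0000 -0.0199 +0.0726 -0.1273 +0.1494 -0.2778]
moduli |λ_i(T)| = 0.6477, 0.3671, 0.0300, 0.0255, 0.0049, 0.0000.
spectral radius ρ = 0.6477; 0.6477 < 1, so it converges for any x₀.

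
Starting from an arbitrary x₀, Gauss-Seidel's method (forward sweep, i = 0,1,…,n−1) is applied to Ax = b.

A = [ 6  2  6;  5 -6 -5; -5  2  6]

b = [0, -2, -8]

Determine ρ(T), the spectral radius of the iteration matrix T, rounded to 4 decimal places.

0.8333

Diagonal D = diag(6, -6, 6); L, U strict lower/upper.
GS T = -(D+L)⁻¹U: row 0 first, T[0,1] = -(2)/(6) = -0.3333; later rows by forward substitution.
  T[0,:] = [+0.0000  -0.3333  -1.0000]
  T[1,:] = [+0.0000  -0.2778  -1.6667]
  T[2,:] = [+0.0000  -0.1852  -0.2778]
eigenvalue magnitudes: 0.8333, 0.2778, 0.0000.
ρ = 0.8333; 0.8333 < 1: convergent.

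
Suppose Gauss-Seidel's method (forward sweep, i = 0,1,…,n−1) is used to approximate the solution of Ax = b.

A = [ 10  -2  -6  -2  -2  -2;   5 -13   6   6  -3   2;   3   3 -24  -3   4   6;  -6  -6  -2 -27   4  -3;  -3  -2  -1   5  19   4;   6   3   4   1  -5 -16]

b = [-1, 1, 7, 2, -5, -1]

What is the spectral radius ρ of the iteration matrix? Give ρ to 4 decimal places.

Diagonal D = diag(10, -13, -24, -27, 19, -16); L, U strict lower/upper.
Gauss-Seidel: T = -(D+L)⁻¹U, row 0 first, T[0,1] = -(-2)/(10) = +0.2000; later rows by forward substitution.
  T[0,:] = [+0.0000 +0.2000 +0.6000 +0.2000 +0.2000 +0.2000]
  T[1,:] = [+0.0000 +0.0769 +0.6923 +0.5385 -0.1538 +0.2308]
  T[2,:] = [+0.0000 +0.0346 +0.1615 -0.0327 +0.1724 +0.3038]
  T[3,:] = [+0.0000 -0.0641 -0.2991 -0.1617 +0.1251 -0.2293]
  T[4,:] = [+0.0000 +0.0584 +0.2548 +0.1291 -0.0085 -0.0783]
  T[5,:] = [+0.0000 +0.0758 +0.2969 +0.1173 +0.0997 +0.2044]
moduli |λ_i(T)| = 0.5410, 0.1928, 0.1928, 0.0819, 0.0819, 0.0000.
ρ(T) = max|λ| = 0.5410; 0.5410 < 1, so it converges for any x₀.

0.5410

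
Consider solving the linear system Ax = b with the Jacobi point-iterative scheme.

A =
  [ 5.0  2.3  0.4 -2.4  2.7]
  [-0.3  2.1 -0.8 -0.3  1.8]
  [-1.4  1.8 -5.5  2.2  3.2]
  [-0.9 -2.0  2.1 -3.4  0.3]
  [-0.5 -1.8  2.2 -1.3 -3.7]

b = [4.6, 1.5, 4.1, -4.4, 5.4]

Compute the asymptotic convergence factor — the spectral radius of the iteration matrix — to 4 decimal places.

Split A = D + L + U, D = diag(5, 2.1, -5.5, -3.4, -3.7).
Jacobi: T = -D⁻¹(L+U), T[2,1] = -(1.8)/(-5.5) = +0.3273; T[2,2] = 0.
  T[0,:] = [+0.0000, -0.4600, -0.0800, +0.4800, -0.5400]
  T[1,:] = [+0.1429, +0.0000, +0.3810, +0.1429, -0.8571]
  T[2,:] = [-0.2545, +0.3273, +0.0000, +0.4000, +0.5818]
  T[3,:] = [-0.2647, -0.5882, +0.6176, +0.0000, +0.0882]
  T[4,:] = [-0.1351, -0.4865, +0.5946, -0.3514, +0.0000]
|eigenvalues of T|: 1.2494, 0.6011, 0.5183, 0.5183, 0.0260.
ρ(T) = max|λ| = 1.2494; 1.2494 > 1, so it fails to converge.

1.2494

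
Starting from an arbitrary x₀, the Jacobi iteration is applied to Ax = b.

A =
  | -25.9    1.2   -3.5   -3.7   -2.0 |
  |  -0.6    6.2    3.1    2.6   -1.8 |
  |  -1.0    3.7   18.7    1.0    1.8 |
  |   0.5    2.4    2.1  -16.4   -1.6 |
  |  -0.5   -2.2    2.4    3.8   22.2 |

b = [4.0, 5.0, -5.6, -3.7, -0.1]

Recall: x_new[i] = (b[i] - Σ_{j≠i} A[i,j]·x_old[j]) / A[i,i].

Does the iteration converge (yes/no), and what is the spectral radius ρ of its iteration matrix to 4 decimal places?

yes, ρ = 0.3873

A = D + L + U where D = diag(-25.9, 6.2, 18.7, -16.4, 22.2).
Jacobi: T = -D⁻¹(L+U), T[1,3] = -(2.6)/(6.2) = -0.4194; T[1,1] = 0.
  T[0,:] = [+0.0000  +0.0463  -0.1351  -0.1429  -0.0772]
  T[1,:] = [+0.0968  +0.0000  -0.5000  -0.4194  +0.2903]
  T[2,:] = [+0.0535  -0.1979  +0.0000  -0.0535  -0.0963]
  T[3,:] = [+0.0305  +0.1463  +0.1280  +0.0000  -0.0976]
  T[4,:] = [+0.0225  +0.0991  -0.1081  -0.1712  +0.0000]
|roots of det(T-λI)|: 0.3873, 0.2019, 0.2019, 0.1737, 0.0237.
spectral radius ρ = 0.3873; 0.3873 < 1, so it converges for any x₀.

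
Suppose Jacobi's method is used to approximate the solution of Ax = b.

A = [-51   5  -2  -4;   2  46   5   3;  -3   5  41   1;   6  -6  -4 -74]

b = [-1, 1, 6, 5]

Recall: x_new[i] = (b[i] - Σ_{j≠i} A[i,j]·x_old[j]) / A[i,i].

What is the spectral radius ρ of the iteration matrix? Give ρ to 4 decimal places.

0.1544

Split A = D + L + U, D = diag(-51, 46, 41, -74).
Jacobi T = -D⁻¹(L+U): T[2,1] = -(5)/(41) = -0.1220; T[2,2] = 0.
  T[0,:] = [+0.0000, +0.0980, -0.0392, -0.0784]
  T[1,:] = [-0.0435, +0.0000, -0.1087, -0.0652]
  T[2,:] = [+0.0732, -0.1220, +0.0000, -0.0244]
  T[3,:] = [+0.0811, -0.0811, -0.0541, +0.0000]
|eigenvalues of T|: 0.1544, 0.1096, 0.1096, 0.0547.
spectral radius ρ = 0.1544; 0.1544 < 1: convergent.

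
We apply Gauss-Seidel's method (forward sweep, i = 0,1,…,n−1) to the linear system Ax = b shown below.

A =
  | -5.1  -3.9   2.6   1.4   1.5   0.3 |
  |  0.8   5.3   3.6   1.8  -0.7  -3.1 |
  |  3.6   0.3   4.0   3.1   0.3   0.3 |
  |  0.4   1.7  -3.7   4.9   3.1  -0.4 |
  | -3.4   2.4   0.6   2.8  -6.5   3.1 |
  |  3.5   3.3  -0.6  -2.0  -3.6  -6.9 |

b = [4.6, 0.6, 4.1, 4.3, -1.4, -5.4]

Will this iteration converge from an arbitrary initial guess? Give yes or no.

Diagonal D = diag(-5.1, 5.3, 4, 4.9, -6.5, -6.9); L, U strict lower/upper.
T_GS = -(D+L)⁻¹U: row 0 first, T[0,5] = -(0.3)/(-5.1) = +0.0588; later rows by forward substitution.
  T[0,:] = [+0.0000 -0.7647 +0.5098 +0.2745 +0.2941 +0.0588]
  T[1,:] = [+0.0000 +0.1154 -0.7562 -0.3811 +0.0877 +0.5760]
  T[2,:] = [+0.0000 +0.6796 -0.4021 -0.9935 -0.3463 -0.1711]
  T[3,:] = [+0.0000 +0.5355 -0.0829 -0.6404 -0.9486 -0.2522]
  T[4,:] = [+0.0000 +0.7360 -0.6187 -0.6519 -0.5620 +0.5344]
  T[5,:] = [+0.0000 -0.9310 +0.2787 +0.5691 +0.7894 +0.1145]
eigenvalue magnitudes: 1.2072, 0.6833, 0.6833, 0.4923, 0.2220, 0.0000.
ρ(T) = max|λ| = 1.2072; 1.2072 > 1, so it fails to converge.

no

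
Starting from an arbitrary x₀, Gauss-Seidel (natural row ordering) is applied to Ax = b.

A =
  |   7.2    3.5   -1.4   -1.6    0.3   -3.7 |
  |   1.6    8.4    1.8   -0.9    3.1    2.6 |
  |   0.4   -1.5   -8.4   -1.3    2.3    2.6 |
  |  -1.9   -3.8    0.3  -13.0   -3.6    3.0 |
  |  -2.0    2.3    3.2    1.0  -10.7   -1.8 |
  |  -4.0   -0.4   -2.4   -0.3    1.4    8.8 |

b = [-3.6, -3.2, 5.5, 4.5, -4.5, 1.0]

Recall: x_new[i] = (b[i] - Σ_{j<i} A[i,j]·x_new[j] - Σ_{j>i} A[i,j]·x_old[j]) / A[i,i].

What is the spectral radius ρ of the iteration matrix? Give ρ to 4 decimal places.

Diagonal D = diag(7.2, 8.4, -8.4, -13, -10.7, 8.8); L, U strict lower/upper.
T_GS = -(D+L)⁻¹U: row 0 first, T[0,3] = -(-1.6)/(7.2) = +0.2222; later rows by forward substitution.
  T[0,:] = [+0.0000  -0.4861  +0.1944  +0.2222  -0.0417  +0.5139]
  T[1,:] = [+0.0000  +0.0926  -0.2513  +0.0648  -0.3611  -0.4074]
  T[2,:] = [+0.0000  -0.0397  +0.0541  -0.1558  +0.3363  +0.4067]
  T[3,:] = [+0.0000  +0.0431  +0.0463  -0.0550  -0.1575  +0.2841]
  T[4,:] = [+0.0000  +0.1029  -0.0698  -0.0793  +0.0160  -0.2037]
  T[5,:] = [+0.0000  -0.2425  +0.1044  +0.0722  +0.0484  +0.3681]
moduli |λ_i(T)| = 0.5206, 0.2939, 0.1829, 0.1829, 0.0667, 0.0000.
ρ = 0.5206; 0.5206 < 1 ⇒ converges.

0.5206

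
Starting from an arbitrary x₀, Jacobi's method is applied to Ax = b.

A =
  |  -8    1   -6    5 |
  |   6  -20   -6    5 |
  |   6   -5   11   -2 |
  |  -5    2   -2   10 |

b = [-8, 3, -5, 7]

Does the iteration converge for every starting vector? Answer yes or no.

Let D = diag(-8, -20, 11, 10); L, U the strict triangles.
Jacobi T = -D⁻¹(L+U): T[0,1] = -(1)/(-8) = +0.1250; T[0,0] = 0.
  T[0,:] = [+0.0000, +0.1250, -0.7500, +0.6250]
  T[1,:] = [+0.3000, +0.0000, -0.3000, +0.2500]
  T[2,:] = [-0.5455, +0.4545, +0.0000, +0.1818]
  T[3,:] = [+0.5000, -0.2000, +0.2000, +0.0000]
moduli |λ_i(T)| = 0.9234, 0.5289, 0.2605, 0.1340.
ρ(T) = max|λ| = 0.9234; 0.9234 < 1 ⇒ converges.

yes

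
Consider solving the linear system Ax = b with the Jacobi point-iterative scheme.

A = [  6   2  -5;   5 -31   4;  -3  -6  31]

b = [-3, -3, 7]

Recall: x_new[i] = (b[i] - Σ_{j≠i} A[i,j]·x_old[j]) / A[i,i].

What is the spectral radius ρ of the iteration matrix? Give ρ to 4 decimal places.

Diagonal D = diag(6, -31, 31); L, U strict lower/upper.
T_J = -D⁻¹(L+U): T[0,2] = -(-5)/(6) = +0.8333; T[0,0] = 0.
  T[0,:] = [+0.0000, -0.3333, +0.8333]
  T[1,:] = [+0.1613, +0.0000, +0.1290]
  T[2,:] = [+0.0968, +0.1935, +0.0000]
|roots of det(T-λI)|: 0.3406, 0.2533, 0.2533.
ρ(T) = max|λ| = 0.3406; 0.3406 < 1: convergent.

0.3406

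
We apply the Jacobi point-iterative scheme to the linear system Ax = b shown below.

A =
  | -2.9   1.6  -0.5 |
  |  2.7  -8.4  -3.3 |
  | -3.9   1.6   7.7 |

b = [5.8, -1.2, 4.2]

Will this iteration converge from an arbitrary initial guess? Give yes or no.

Split A = D + L + U, D = diag(-2.9, -8.4, 7.7).
Jacobi T = -D⁻¹(L+U): T[0,1] = -(1.6)/(-2.9) = +0.5517; T[0,0] = 0.
  T[0,:] = [+0.0000, +0.5517, -0.1724]
  T[1,:] = [+0.3214, +0.0000, -0.3929]
  T[2,:] = [+0.5065, -0.2078, +0.0000]
|roots of det(T-λI)|: 0.5832, 0.4105, 0.4105.
spectral radius ρ = 0.5832; 0.5832 < 1: convergent.

yes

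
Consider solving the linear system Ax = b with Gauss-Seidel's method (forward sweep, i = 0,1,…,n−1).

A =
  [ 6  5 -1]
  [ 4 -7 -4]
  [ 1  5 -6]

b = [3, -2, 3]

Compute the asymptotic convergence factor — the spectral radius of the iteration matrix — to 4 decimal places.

Diagonal D = diag(6, -7, -6); L, U strict lower/upper.
GS T = -(D+L)⁻¹U: row 0 first, T[0,1] = -(5)/(6) = -0.8333; later rows by forward substitution.
  T[0,:] = [+0.0000, -0.8333, +0.1667]
  T[1,:] = [+0.0000, -0.4762, -0.4762]
  T[2,:] = [+0.0000, -0.5357, -0.3690]
|λ(T)| sorted: 0.9305, 0.0853, 0.0000.
ρ(T) = max|λ| = 0.9305; 0.9305 < 1 ⇒ converges.

0.9305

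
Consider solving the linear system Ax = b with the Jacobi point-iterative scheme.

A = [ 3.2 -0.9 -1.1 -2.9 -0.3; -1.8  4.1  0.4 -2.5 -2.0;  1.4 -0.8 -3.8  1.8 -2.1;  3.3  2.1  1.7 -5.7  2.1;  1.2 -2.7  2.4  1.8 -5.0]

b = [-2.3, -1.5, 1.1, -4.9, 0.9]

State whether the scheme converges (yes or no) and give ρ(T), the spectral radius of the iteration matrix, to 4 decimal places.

no, ρ = 1.2220

Let D = diag(3.2, 4.1, -3.8, -5.7, -5); L, U the strict triangles.
Jacobi T = -D⁻¹(L+U): T[4,0] = -(1.2)/(-5) = +0.2400; T[4,4] = 0.
  T[0,:] = [+0.0000 +0.2812 +0.3438 +0.9062 +0.0938]
  T[1,:] = [+0.4390 +0.0000 -0.0976 +0.6098 +0.4878]
  T[2,:] = [+0.3684 -0.2105 +0.0000 +0.4737 -0.5526]
  T[3,:] = [+0.5789 +0.3684 +0.2982 +0.0000 +0.3684]
  T[4,:] = [+0.2400 -0.5400 +0.4800 +0.3600 +0.0000]
|roots of det(T-λI)|: 1.2220, 0.7666, 0.6718, 0.6718, 0.6106.
ρ = 1.2220; 1.2220 > 1: divergent.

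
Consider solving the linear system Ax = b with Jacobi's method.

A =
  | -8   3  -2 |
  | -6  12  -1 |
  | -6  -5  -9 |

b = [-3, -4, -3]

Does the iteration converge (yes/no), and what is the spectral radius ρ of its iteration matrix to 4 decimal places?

Split A = D + L + U, D = diag(-8, 12, -9).
Jacobi: T = -D⁻¹(L+U), T[1,2] = -(-1)/(12) = +0.0833; T[1,1] = 0.
  T[0,:] = [+0.0000  +0.3750  -0.2500]
  T[1,:] = [+0.5000  +0.0000  +0.0833]
  T[2,:] = [-0.6667  -0.5556  +0.0000]
|eigenvalues of T|: 0.6214, 0.4459, 0.1754.
spectral radius ρ = 0.6214; 0.6214 < 1: convergent.

yes, ρ = 0.6214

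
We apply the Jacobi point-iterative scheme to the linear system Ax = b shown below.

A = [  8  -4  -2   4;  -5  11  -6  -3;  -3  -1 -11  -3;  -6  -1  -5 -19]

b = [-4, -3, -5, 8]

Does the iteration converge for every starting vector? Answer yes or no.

A = D + L + U where D = diag(8, 11, -11, -19).
T_J = -D⁻¹(L+U): T[0,2] = -(-2)/(8) = +0.2500; T[0,0] = 0.
  T[0,:] = [+0.0000, +0.5000, +0.2500, -0.5000]
  T[1,:] = [+0.4545, +0.0000, +0.5455, +0.2727]
  T[2,:] = [-0.2727, -0.0909, +0.0000, -0.2727]
  T[3,:] = [-0.3158, -0.0526, -0.2632, +0.0000]
|λ(T)| sorted: 0.7212, 0.3811, 0.2563, 0.2563.
ρ = 0.7212; 0.7212 < 1, so it converges for any x₀.

yes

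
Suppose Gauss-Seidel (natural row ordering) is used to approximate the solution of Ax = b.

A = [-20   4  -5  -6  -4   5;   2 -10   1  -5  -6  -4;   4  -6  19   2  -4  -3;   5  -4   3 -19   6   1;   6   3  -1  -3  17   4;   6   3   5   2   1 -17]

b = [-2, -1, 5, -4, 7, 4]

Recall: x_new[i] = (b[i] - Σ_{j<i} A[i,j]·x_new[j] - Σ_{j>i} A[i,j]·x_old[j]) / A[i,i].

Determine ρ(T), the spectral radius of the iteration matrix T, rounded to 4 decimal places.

0.5668

Let D = diag(-20, -10, 19, -19, 17, -17); L, U the strict triangles.
Gauss-Seidel: T = -(D+L)⁻¹U, row 0 first, T[0,5] = -(5)/(-20) = +0.2500; later rows by forward substitution.
  T[0,:] = [+0.0000, +0.2000, -0.2500, -0.3000, -0.2000, +0.2500]
  T[1,:] = [+0.0000, +0.0400, +0.0500, -0.5600, -0.6400, -0.3500]
  T[2,:] = [+0.0000, -0.0295, +0.0684, -0.2189, +0.0505, -0.0053]
  T[3,:] = [+0.0000, +0.0396, -0.0655, +0.0044, +0.4059, +0.1913]
  T[4,:] = [+0.0000, -0.0724, +0.0719, +0.1926, +0.2581, -0.2283]
  T[5,:] = [+0.0000, +0.0694, -0.0628, -0.2573, -0.1057, +0.0340]
eigenvalue magnitudes: 0.5668, 0.2836, 0.2836, 0.0348, 0.0348, 0.0000.
ρ = 0.5668; 0.5668 < 1, so it converges for any x₀.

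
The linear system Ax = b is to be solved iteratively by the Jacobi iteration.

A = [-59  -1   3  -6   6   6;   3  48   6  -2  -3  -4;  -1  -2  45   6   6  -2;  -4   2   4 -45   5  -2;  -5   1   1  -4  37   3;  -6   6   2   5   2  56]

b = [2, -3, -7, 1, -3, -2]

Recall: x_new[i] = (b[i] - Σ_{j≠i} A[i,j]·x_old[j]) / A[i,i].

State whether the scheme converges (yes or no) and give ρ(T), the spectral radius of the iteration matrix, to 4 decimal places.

Split A = D + L + U, D = diag(-59, 48, 45, -45, 37, 56).
Jacobi: T = -D⁻¹(L+U), T[3,2] = -(4)/(-45) = +0.0889; T[3,3] = 0.
  T[0,:] = [+0.0000  -0.0169  +0.0508  -0.1017  +0.1017  +0.1017]
  T[1,:] = [-0.0625  +0.0000  -0.1250  +0.0417  +0.0625  +0.0833]
  T[2,:] = [+0.0222  +0.0444  +0.0000  -0.1333  -0.1333  +0.0444]
  T[3,:] = [-0.0889  +0.0444  +0.0889  +0.0000  +0.1111  -0.0444]
  T[4,:] = [+0.1351  -0.0270  -0.0270  +0.1081  +0.0000  -0.0811]
  T[5,:] = [+0.1071  -0.1071  -0.0357  -0.0893  -0.0357  +0.0000]
|λ(T)| sorted: 0.2301, 0.1878, 0.1432, 0.1432, 0.1030, 0.0578.
ρ = 0.2301; 0.2301 < 1: convergent.

yes, ρ = 0.2301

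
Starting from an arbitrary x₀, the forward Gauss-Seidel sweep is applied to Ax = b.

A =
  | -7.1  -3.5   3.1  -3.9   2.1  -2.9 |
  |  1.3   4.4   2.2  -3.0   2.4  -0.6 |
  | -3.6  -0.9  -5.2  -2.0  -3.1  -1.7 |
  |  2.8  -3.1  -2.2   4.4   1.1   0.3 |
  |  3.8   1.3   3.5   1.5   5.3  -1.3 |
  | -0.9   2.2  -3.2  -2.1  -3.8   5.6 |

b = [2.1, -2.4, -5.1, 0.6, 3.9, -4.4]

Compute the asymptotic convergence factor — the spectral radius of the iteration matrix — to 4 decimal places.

1.2257

Write A = D+L+U with D = diag(-7.1, 4.4, -5.2, 4.4, 5.3, 5.6).
T_GS = -(D+L)⁻¹U: row 0 first, T[0,2] = -(3.1)/(-7.1) = +0.4366; later rows by forward substitution.
  T[0,:] = [+0.0000  -0.4930  +0.4366  -0.5493  +0.2958  -0.4085]
  T[1,:] = [+0.0000  +0.1456  -0.6290  +0.8441  -0.6328  +0.2570]
  T[2,:] = [+0.0000  +0.3161  -0.1934  -0.1504  -0.6914  -0.0886]
  T[3,:] = [+0.0000  +0.5744  -0.8177  +0.8691  -1.2298  +0.3285]
  T[4,:] = [+0.0000  -0.0536  +0.2004  +0.0402  +0.7478  +0.4406]
  T[5,:] = [+0.0000  +0.2232  +0.0361  -0.1527  -0.0527  +0.2049]
moduli |λ_i(T)| = 1.2257, 0.6035, 0.1147, 0.1049, 0.1049, 0.0000.
ρ(T) = max|λ| = 1.2257; 1.2257 > 1, so it fails to converge.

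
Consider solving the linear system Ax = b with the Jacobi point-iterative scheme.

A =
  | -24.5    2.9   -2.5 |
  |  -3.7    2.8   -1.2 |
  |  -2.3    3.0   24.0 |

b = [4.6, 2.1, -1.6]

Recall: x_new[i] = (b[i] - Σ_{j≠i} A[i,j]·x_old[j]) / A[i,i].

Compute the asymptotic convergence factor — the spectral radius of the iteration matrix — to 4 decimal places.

0.3864

A = D + L + U where D = diag(-24.5, 2.8, 24).
Jacobi: T = -D⁻¹(L+U), T[0,2] = -(-2.5)/(-24.5) = -0.1020; T[0,0] = 0.
  T[0,:] = [+0.0000 +0.1184 -0.1020]
  T[1,:] = [+1.3214 +0.0000 +0.4286]
  T[2,:] = [+0.0958 -0.1250 +0.0000]
|roots of det(T-λI)|: 0.3864, 0.2371, 0.2371.
spectral radius ρ = 0.3864; 0.3864 < 1, so it converges for any x₀.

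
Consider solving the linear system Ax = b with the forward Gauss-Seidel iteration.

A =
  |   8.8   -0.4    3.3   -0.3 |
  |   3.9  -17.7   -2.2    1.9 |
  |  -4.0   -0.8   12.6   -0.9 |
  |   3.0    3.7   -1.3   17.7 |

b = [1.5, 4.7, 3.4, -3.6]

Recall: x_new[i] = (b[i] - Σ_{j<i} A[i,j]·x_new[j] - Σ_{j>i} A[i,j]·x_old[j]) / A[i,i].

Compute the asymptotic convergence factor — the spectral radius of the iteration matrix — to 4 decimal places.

0.1617

A = D + L + U where D = diag(8.8, -17.7, 12.6, 17.7).
GS T = -(D+L)⁻¹U: row 0 first, T[0,1] = -(-0.4)/(8.8) = +0.0455; later rows by forward substitution.
  T[0,:] = [+0.0000 +0.0455 -0.3750 +0.0341]
  T[1,:] = [+0.0000 +0.0100 -0.2069 +0.1149]
  T[2,:] = [+0.0000 +0.0151 -0.1322 +0.0895]
  T[3,:] = [+0.0000 -0.0087 +0.0971 -0.0232]
|λ(T)| sorted: 0.1617, 0.0303, 0.0140, 0.0000.
spectral radius ρ = 0.1617; 0.1617 < 1, so it converges for any x₀.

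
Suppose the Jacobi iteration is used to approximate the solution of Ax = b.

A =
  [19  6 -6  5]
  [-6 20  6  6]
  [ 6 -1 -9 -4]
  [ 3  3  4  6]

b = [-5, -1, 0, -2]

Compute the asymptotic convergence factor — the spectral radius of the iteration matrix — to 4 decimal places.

Let D = diag(19, 20, -9, 6); L, U the strict triangles.
T_J = -D⁻¹(L+U): T[3,2] = -(4)/(6) = -0.6667; T[3,3] = 0.
  T[0,:] = [+0.0000  -0.3158  +0.3158  -0.2632]
  T[1,:] = [+0.3000  +0.0000  -0.3000  -0.3000]
  T[2,:] = [+0.6667  -0.1111  +0.0000  -0.4444]
  T[3,:] = [-0.5000  -0.5000  -0.6667  +0.0000]
moduli |λ_i(T)| = 0.9107, 0.6070, 0.4760, 0.1723.
spectral radius ρ = 0.9107; 0.9107 < 1, so it converges for any x₀.

0.9107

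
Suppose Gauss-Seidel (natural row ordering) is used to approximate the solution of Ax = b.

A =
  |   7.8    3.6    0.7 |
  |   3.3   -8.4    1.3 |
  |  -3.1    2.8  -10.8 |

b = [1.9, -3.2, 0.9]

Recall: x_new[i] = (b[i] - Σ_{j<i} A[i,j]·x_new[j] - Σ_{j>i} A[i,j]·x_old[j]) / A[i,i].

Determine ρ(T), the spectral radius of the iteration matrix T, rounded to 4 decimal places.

Split A = D + L + U, D = diag(7.8, -8.4, -10.8).
Gauss-Seidel: T = -(D+L)⁻¹U, row 0 first, T[0,2] = -(0.7)/(7.8) = -0.0897; later rows by forward substitution.
  T[0,:] = [+0.0000  -0.4615  -0.0897]
  T[1,:] = [+0.0000  -0.1813  +0.1195]
  T[2,:] = [+0.0000  +0.0855  +0.0567]
eigenvalue magnitudes: 0.2184, 0.0939, 0.0000.
spectral radius ρ = 0.2184; 0.2184 < 1, so it converges for any x₀.

0.2184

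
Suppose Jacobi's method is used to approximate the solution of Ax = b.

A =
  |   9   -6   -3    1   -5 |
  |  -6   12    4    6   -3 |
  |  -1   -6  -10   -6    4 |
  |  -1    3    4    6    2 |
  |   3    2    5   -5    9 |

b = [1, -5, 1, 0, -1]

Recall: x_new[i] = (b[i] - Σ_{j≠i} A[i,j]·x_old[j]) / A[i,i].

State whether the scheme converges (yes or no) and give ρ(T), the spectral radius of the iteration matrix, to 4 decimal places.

Write A = D+L+U with D = diag(9, 12, -10, 6, 9).
T_J = -D⁻¹(L+U): T[4,3] = -(-5)/(9) = +0.5556; T[4,4] = 0.
  T[0,:] = [+0.0000  +0.6667  +0.3333  -0.1111  +0.5556]
  T[1,:] = [+0.5000  +0.0000  -0.3333  -0.5000  +0.2500]
  T[2,:] = [-0.1000  -0.6000  +0.0000  -0.6000  +0.4000]
  T[3,:] = [+0.1667  -0.5000  -0.6667  +0.0000  -0.3333]
  T[4,:] = [-0.3333  -0.2222  -0.5556  +0.5556  +0.0000]
|roots of det(T-λI)|: 1.2053, 0.8007, 0.8007, 0.6719, 0.0515.
ρ(T) = max|λ| = 1.2053; 1.2053 > 1: divergent.

no, ρ = 1.2053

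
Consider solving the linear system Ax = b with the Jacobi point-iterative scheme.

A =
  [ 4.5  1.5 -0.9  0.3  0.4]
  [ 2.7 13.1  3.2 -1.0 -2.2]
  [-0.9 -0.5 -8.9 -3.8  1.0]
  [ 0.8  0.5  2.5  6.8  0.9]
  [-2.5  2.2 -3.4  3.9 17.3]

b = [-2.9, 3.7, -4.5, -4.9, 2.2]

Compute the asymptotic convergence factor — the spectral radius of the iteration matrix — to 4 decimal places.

0.5315

Diagonal D = diag(4.5, 13.1, -8.9, 6.8, 17.3); L, U strict lower/upper.
Jacobi: T = -D⁻¹(L+U), T[0,3] = -(0.3)/(4.5) = -0.0667; T[0,0] = 0.
  T[0,:] = [+0.0000 -0.3333 +0.2000 -0.0667 -0.0889]
  T[1,:] = [-0.2061 +0.0000 -0.2443 +0.0763 +0.1679]
  T[2,:] = [-0.1011 -0.0562 +0.0000 -0.4270 +0.1124]
  T[3,:] = [-0.1176 -0.0735 -0.3676 +0.0000 -0.1324]
  T[4,:] = [+0.1445 -0.1272 +0.1965 -0.2254 +0.0000]
|eigenvalues of T|: 0.5315, 0.4170, 0.2526, 0.1746, 0.1746.
ρ(T) = max|λ| = 0.5315; 0.5315 < 1 ⇒ converges.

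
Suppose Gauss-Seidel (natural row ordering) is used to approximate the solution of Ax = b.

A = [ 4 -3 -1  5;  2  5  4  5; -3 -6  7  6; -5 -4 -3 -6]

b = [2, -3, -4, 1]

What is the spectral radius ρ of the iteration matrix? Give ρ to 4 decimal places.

1.6798

A = D + L + U where D = diag(4, 5, 7, -6).
Gauss-Seidel: T = -(D+L)⁻¹U, row 0 first, T[0,1] = -(-3)/(4) = +0.7500; later rows by forward substitution.
  T[0,:] = [+0.0000, +0.7500, +0.2500, -1.2500]
  T[1,:] = [+0.0000, -0.3000, -0.9000, -0.5000]
  T[2,:] = [+0.0000, +0.0643, -0.6643, -1.8214]
  T[3,:] = [+0.0000, -0.4571, +0.7238, +2.2857]
|eigenvalues of T|: 1.6798, 0.7151, 0.3568, 0.0000.
ρ(T) = max|λ| = 1.6798; 1.6798 > 1: divergent.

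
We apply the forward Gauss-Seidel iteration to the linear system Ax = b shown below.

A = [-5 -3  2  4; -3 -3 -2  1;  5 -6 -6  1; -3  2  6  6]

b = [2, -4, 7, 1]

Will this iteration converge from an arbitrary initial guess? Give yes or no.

Let D = diag(-5, -3, -6, 6); L, U the strict triangles.
Gauss-Seidel: T = -(D+L)⁻¹U, row 0 first, T[0,2] = -(2)/(-5) = +0.4000; later rows by forward substitution.
  T[0,:] = [+0.0000  -0.6000  +0.4000  +0.8000]
  T[1,:] = [+0.0000  +0.6000  -1.0667  -0.4667]
  T[2,:] = [+0.0000  -1.1000  +1.4000  +1.3000]
  T[3,:] = [+0.0000  +0.6000  -0.8444  -0.7444]
|roots of det(T-λI)|: 1.5551, 0.1814, 0.1181, 0.0000.
ρ(T) = max|λ| = 1.5551; 1.5551 > 1: divergent.

no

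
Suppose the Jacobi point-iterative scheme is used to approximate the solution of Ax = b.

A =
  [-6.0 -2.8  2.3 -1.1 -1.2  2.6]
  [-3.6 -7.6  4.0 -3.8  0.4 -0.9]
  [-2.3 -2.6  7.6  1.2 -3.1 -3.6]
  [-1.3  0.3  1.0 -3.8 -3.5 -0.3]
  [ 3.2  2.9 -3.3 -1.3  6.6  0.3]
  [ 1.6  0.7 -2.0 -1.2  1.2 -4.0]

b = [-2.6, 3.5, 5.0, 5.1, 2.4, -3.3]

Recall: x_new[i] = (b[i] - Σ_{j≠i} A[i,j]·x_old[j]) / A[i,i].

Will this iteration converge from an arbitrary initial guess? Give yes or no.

no

Diagonal D = diag(-6, -7.6, 7.6, -3.8, 6.6, -4); L, U strict lower/upper.
Jacobi T = -D⁻¹(L+U): T[2,5] = -(-3.6)/(7.6) = +0.4737; T[2,2] = 0.
  T[0,:] = [+0.0000, -0.4667, +0.3833, -0.1833, -0.2000, +0.4333]
  T[1,:] = [-0.4737, +0.0000, +0.5263, -0.5000, +0.0526, -0.1184]
  T[2,:] = [+0.3026, +0.3421, +0.0000, -0.1579, +0.4079, +0.4737]
  T[3,:] = [-0.3421, +0.0789, +0.2632, +0.0000, -0.9211, -0.0789]
  T[4,:] = [-0.4848, -0.4394, +0.5000, +0.1970, +0.0000, -0.0455]
  T[5,:] = [+0.4000, +0.1750, -0.5000, -0.3000, +0.3000, +0.0000]
moduli |λ_i(T)| = 1.1564, 0.5653, 0.5653, 0.5503, 0.2671, 0.2671.
ρ = 1.1564; 1.1564 > 1: divergent.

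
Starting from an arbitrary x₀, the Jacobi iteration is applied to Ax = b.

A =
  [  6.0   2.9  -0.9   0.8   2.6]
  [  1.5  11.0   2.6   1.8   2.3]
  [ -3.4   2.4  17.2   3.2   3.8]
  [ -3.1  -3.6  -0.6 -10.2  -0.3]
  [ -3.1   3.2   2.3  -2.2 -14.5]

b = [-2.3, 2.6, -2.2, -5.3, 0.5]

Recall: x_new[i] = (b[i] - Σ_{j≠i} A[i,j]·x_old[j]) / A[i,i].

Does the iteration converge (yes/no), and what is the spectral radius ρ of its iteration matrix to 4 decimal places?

Diagonal D = diag(6, 11, 17.2, -10.2, -14.5); L, U strict lower/upper.
Jacobi T = -D⁻¹(L+U): T[0,1] = -(2.9)/(6) = -0.4833; T[0,0] = 0.
  T[0,:] = [+0.0000, -0.4833, +0.1500, -0.1333, -0.4333]
  T[1,:] = [-0.1364, +0.0000, -0.2364, -0.1636, -0.2091]
  T[2,:] = [+0.1977, -0.1395, +0.0000, -0.1860, -0.2209]
  T[3,:] = [-0.3039, -0.3529, -0.0588, +0.0000, -0.0294]
  T[4,:] = [-0.2138, +0.2207, +0.1586, -0.1517, +0.0000]
|eigenvalues of T|: 0.5761, 0.4861, 0.2862, 0.2862, 0.1775.
spectral radius ρ = 0.5761; 0.5761 < 1: convergent.

yes, ρ = 0.5761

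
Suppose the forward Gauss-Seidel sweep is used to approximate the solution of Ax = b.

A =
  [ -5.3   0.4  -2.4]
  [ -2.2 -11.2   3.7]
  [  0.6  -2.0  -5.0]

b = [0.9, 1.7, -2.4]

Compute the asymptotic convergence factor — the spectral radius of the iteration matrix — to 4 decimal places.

0.2489

Diagonal D = diag(-5.3, -11.2, -5); L, U strict lower/upper.
Gauss-Seidel: T = -(D+L)⁻¹U, row 0 first, T[0,1] = -(0.4)/(-5.3) = +0.0755; later rows by forward substitution.
  T[0,:] = [+0.0000 +0.0755 -0.4528]
  T[1,:] = [+0.0000 -0.0148 +0.4193]
  T[2,:] = [+0.0000 +0.0150 -0.2221]
eigenvalue magnitudes: 0.2489, 0.0120, 0.0000.
spectral radius ρ = 0.2489; 0.2489 < 1: convergent.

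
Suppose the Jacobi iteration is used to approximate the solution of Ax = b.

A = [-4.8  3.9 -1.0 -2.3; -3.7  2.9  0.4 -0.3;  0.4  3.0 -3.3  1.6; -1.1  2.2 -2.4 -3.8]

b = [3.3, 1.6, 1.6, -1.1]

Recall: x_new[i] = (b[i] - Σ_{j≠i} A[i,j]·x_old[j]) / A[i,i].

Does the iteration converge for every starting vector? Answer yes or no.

no

Write A = D+L+U with D = diag(-4.8, 2.9, -3.3, -3.8).
T_J = -D⁻¹(L+U): T[0,3] = -(-2.3)/(-4.8) = -0.4792; T[0,0] = 0.
  T[0,:] = [+0.0000 +0.8125 -0.2083 -0.4792]
  T[1,:] = [+1.2759 +0.0000 -0.1379 +0.1034]
  T[2,:] = [+0.1212 +0.9091 +0.0000 +0.4848]
  T[3,:] = [-0.2895 +0.5789 -0.6316 +0.0000]
|λ(T)| sorted: 1.2929, 0.9035, 0.7358, 0.7358.
ρ = 1.2929; 1.2929 > 1, so it fails to converge.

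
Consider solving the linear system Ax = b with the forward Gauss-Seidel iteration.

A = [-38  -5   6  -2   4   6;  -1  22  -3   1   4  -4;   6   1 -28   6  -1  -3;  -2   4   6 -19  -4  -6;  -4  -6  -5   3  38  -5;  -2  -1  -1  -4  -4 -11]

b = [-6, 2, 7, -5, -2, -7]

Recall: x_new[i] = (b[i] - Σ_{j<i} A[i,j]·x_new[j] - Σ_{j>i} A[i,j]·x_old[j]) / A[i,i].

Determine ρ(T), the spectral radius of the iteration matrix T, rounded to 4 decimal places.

Diagonal D = diag(-38, 22, -28, -19, 38, -11); L, U strict lower/upper.
GS T = -(D+L)⁻¹U: row 0 first, T[0,1] = -(-5)/(-38) = -0.1316; later rows by forward substitution.
  T[0,:] = [+0.0000  -0.1316  +0.1579  -0.0526  +0.1053  +0.1579]
  T[1,:] = [+0.0000  -0.0060  +0.1435  -0.0478  -0.1770  +0.1890]
  T[2,:] = [+0.0000  -0.0284  +0.0390  +0.2013  -0.0195  -0.0666]
  T[3,:] = [+0.0000  +0.0036  +0.0259  +0.0590  -0.2650  -0.3136]
  T[4,:] = [+0.0000  -0.0188  +0.0424  +0.0087  +0.0015  +0.1940]
  T[5,:] = [+0.0000  +0.0326  -0.0701  -0.0290  +0.0946  +0.0037]
|λ(T)| sorted: 0.2571, 0.1840, 0.0960, 0.0960, 0.0444, 0.0000.
spectral radius ρ = 0.2571; 0.2571 < 1, so it converges for any x₀.

0.2571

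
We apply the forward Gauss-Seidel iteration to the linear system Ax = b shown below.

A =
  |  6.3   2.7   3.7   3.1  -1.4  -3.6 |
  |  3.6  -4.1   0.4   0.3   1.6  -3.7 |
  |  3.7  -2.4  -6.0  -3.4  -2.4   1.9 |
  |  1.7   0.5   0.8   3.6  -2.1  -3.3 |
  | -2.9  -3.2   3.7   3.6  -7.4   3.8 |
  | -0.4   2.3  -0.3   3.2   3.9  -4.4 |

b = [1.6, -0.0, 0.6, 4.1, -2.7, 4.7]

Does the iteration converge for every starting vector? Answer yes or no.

no

Split A = D + L + U, D = diag(6.3, -4.1, -6, 3.6, -7.4, -4.4).
GS T = -(D+L)⁻¹U: row 0 first, T[0,1] = -(2.7)/(6.3) = -0.4286; later rows by forward substitution.
  T[0,:] = [+0.0000, -0.4286, -0.5873, -0.4921, +0.2222, +0.5714]
  T[1,:] = [+0.0000, -0.3763, -0.4181, -0.3589, +0.5854, -0.4007]
  T[2,:] = [+0.0000, -0.1138, -0.1949, -0.7266, -0.4971, +0.8293]
  T[3,:] = [+0.0000, +0.2799, +0.3787, +0.4437, +0.5076, +0.5182]
  T[4,:] = [+0.0000, +0.4100, +0.4978, +0.2006, -0.3419, +1.1296]
  T[5,:] = [+0.0000, +0.4170, +0.5647, +0.4071, +0.3858, +1.0602]
|roots of det(T-λI)|: 1.5427, 0.7539, 0.2919, 0.1110, 0.0171, 0.0000.
ρ = 1.5427; 1.5427 > 1 ⇒ diverges.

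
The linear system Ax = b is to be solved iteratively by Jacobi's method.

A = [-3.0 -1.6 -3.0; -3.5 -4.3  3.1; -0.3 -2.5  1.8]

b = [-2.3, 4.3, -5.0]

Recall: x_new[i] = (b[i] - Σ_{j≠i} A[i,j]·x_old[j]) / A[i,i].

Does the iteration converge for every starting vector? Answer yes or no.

no

Split A = D + L + U, D = diag(-3, -4.3, 1.8).
Jacobi: T = -D⁻¹(L+U), T[1,0] = -(-3.5)/(-4.3) = -0.8140; T[1,1] = 0.
  T[0,:] = [+0.0000 -0.5333 -1.0000]
  T[1,:] = [-0.8140 +0.0000 +0.7209]
  T[2,:] = [+0.1667 +1.3889 +0.0000]
moduli |λ_i(T)| = 1.4210, 0.8663, 0.8663.
ρ = 1.4210; 1.4210 > 1 ⇒ diverges.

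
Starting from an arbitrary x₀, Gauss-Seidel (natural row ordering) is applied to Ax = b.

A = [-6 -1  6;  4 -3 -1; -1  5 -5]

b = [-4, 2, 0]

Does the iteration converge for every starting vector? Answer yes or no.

Diagonal D = diag(-6, -3, -5); L, U strict lower/upper.
T_GS = -(D+L)⁻¹U: row 0 first, T[0,1] = -(-1)/(-6) = -0.1667; later rows by forward substitution.
  T[0,:] = [+0.0000  -0.1667  +1.0000]
  T[1,:] = [+0.0000  -0.2222  +1.0000]
  T[2,:] = [+0.0000  -0.1889  +0.8000]
moduli |λ_i(T)| = 0.5579, 0.0199, 0.0000.
ρ = 0.5579; 0.5579 < 1 ⇒ converges.

yes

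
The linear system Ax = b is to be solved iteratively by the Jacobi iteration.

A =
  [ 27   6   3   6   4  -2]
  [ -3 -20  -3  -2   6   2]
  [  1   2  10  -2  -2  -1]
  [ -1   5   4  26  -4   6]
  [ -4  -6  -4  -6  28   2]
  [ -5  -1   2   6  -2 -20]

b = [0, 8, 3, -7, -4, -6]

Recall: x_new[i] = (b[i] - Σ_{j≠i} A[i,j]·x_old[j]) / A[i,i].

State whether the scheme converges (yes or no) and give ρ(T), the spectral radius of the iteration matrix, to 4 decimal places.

Split A = D + L + U, D = diag(27, -20, 10, 26, 28, -20).
T_J = -D⁻¹(L+U): T[2,5] = -(-1)/(10) = +0.1000; T[2,2] = 0.
  T[0,:] = [+0.0000, -0.2222, -0.1111, -0.2222, -0.1481, +0.0741]
  T[1,:] = [-0.1500, +0.0000, -0.1500, -0.1000, +0.3000, +0.1000]
  T[2,:] = [-0.1000, -0.2000, +0.0000, +0.2000, +0.2000, +0.1000]
  T[3,:] = [+0.0385, -0.1923, -0.1538, +0.0000, +0.1538, -0.2308]
  T[4,:] = [+0.1429, +0.2143, +0.1429, +0.2143, +0.0000, -0.0714]
  T[5,:] = [-0.2500, -0.0500, +0.1000, +0.3000, -0.1000, +0.0000]
eigenvalue magnitudes: 0.5582, 0.3605, 0.3605, 0.2053, 0.1056, 0.1056.
ρ = 0.5582; 0.5582 < 1 ⇒ converges.

yes, ρ = 0.5582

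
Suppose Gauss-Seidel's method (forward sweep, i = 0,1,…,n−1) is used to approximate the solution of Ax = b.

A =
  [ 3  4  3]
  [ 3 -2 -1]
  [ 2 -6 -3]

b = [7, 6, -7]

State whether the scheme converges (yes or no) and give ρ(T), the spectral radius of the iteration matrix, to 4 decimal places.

Write A = D+L+U with D = diag(3, -2, -3).
GS T = -(D+L)⁻¹U: row 0 first, T[0,1] = -(4)/(3) = -1.3333; later rows by forward substitution.
  T[0,:] = [+0.0000  -1.3333  -1.0000]
  T[1,:] = [+0.0000  -2.0000  -2.0000]
  T[2,:] = [+0.0000  +3.1111  +3.3333]
moduli |λ_i(T)| = 1.6095, 0.2761, 0.0000.
spectral radius ρ = 1.6095; 1.6095 > 1: divergent.

no, ρ = 1.6095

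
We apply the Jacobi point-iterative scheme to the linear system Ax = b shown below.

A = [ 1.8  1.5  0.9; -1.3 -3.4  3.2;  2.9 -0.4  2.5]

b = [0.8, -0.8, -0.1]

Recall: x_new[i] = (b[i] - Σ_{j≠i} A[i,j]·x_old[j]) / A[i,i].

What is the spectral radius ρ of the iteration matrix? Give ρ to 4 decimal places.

1.3260

Write A = D+L+U with D = diag(1.8, -3.4, 2.5).
T_J = -D⁻¹(L+U): T[1,2] = -(3.2)/(-3.4) = +0.9412; T[1,1] = 0.
  T[0,:] = [+0.0000, -0.8333, -0.5000]
  T[1,:] = [-0.3824, +0.0000, +0.9412]
  T[2,:] = [-1.1600, +0.1600, +0.0000]
|roots of det(T-λI)|: 1.3260, 0.8421, 0.8421.
ρ = 1.3260; 1.3260 > 1: divergent.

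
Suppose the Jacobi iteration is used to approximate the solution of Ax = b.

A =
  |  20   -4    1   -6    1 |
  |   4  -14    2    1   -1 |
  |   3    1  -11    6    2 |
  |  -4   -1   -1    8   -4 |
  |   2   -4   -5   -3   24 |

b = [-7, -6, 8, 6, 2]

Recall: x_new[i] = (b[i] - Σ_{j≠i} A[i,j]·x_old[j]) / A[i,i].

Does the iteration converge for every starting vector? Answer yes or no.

yes

Split A = D + L + U, D = diag(20, -14, -11, 8, 24).
Jacobi: T = -D⁻¹(L+U), T[0,2] = -(1)/(20) = -0.0500; T[0,0] = 0.
  T[0,:] = [+0.0000, +0.2000, -0.0500, +0.3000, -0.0500]
  T[1,:] = [+0.2857, +0.0000, +0.1429, +0.0714, -0.0714]
  T[2,:] = [+0.2727, +0.0909, +0.0000, +0.5455, +0.1818]
  T[3,:] = [+0.5000, +0.1250, +0.1250, +0.0000, +0.5000]
  T[4,:] = [-0.0833, +0.1667, +0.2083, +0.1250, +0.0000]
|λ(T)| sorted: 0.7035, 0.5401, 0.2859, 0.2859, 0.1590.
ρ(T) = max|λ| = 0.7035; 0.7035 < 1 ⇒ converges.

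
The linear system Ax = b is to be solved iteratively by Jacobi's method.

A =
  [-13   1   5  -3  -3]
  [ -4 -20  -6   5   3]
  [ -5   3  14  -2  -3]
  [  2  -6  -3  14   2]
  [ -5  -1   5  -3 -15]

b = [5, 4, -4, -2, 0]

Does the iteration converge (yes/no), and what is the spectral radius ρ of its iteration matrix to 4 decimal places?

Split A = D + L + U, D = diag(-13, -20, 14, 14, -15).
T_J = -D⁻¹(L+U): T[1,2] = -(-6)/(-20) = -0.3000; T[1,1] = 0.
  T[0,:] = [+0.0000 +0.0769 +0.3846 -0.2308 -0.2308]
  T[1,:] = [-0.2000 +0.0000 -0.3000 +0.2500 +0.1500]
  T[2,:] = [+0.3571 -0.2143 +0.0000 +0.1429 +0.2143]
  T[3,:] = [-0.1429 +0.4286 +0.2143 +0.0000 -0.1429]
  T[4,:] = [-0.3333 -0.0667 +0.3333 -0.2000 +0.0000]
|roots of det(T-λI)|: 0.8305, 0.5041, 0.2211, 0.2211, 0.1093.
ρ(T) = max|λ| = 0.8305; 0.8305 < 1 ⇒ converges.

yes, ρ = 0.8305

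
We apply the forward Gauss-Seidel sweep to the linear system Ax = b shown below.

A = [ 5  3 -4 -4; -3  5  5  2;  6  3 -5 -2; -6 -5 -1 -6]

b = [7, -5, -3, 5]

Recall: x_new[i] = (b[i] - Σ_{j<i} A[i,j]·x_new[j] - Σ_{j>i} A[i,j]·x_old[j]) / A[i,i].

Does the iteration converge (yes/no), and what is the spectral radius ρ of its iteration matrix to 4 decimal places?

Split A = D + L + U, D = diag(5, 5, -5, -6).
GS T = -(D+L)⁻¹U: row 0 first, T[0,2] = -(-4)/(5) = +0.8000; later rows by forward substitution.
  T[0,:] = [+0.0000, -0.6000, +0.8000, +0.8000]
  T[1,:] = [+0.0000, -0.3600, -0.5200, +0.0800]
  T[2,:] = [+0.0000, -0.9360, +0.6480, +0.6080]
  T[3,:] = [+0.0000, +1.0560, -0.4747, -0.9680]
eigenvalue magnitudes: 1.1808, 0.7661, 0.2653, 0.0000.
ρ = 1.1808; 1.1808 > 1: divergent.

no, ρ = 1.1808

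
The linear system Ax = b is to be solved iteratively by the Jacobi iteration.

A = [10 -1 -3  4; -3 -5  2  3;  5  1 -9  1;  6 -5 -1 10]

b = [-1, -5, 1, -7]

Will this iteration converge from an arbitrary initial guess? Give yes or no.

Split A = D + L + U, D = diag(10, -5, -9, 10).
Jacobi T = -D⁻¹(L+U): T[0,3] = -(4)/(10) = -0.4000; T[0,0] = 0.
  T[0,:] = [+0.0000  +0.1000  +0.3000  -0.4000]
  T[1,:] = [-0.6000  +0.0000  +0.4000  +0.6000]
  T[2,:] = [+0.5556  +0.1111  +0.0000  +0.1111]
  T[3,:] = [-0.6000  +0.5000  +0.1000  +0.0000]
|λ(T)| sorted: 0.7667, 0.6188, 0.6188, 0.4193.
spectral radius ρ = 0.7667; 0.7667 < 1: convergent.

yes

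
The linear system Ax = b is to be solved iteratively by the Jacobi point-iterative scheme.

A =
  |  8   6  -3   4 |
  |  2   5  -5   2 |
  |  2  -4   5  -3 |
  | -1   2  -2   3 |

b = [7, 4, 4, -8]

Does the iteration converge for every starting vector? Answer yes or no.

A = D + L + U where D = diag(8, 5, 5, 3).
Jacobi: T = -D⁻¹(L+U), T[0,1] = -(6)/(8) = -0.7500; T[0,0] = 0.
  T[0,:] = [+0.0000 -0.7500 +0.3750 -0.5000]
  T[1,:] = [-0.4000 +0.0000 +1.0000 -0.4000]
  T[2,:] = [-0.4000 +0.8000 +0.0000 +0.6000]
  T[3,:] = [+0.3333 -0.6667 +0.6667 +0.0000]
eigenvalue magnitudes: 1.2406, 1.0060, 0.5181, 0.2835.
ρ(T) = max|λ| = 1.2406; 1.2406 > 1 ⇒ diverges.

no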